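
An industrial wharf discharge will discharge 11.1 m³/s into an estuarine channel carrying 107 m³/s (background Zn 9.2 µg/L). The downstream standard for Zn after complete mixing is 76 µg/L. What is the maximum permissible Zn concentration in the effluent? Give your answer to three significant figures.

At the limit, (Qr·Cr + Qe·Cₑ)/(Qr + Qe) = 76:
Cₑ = (118.1·76 − 107.0·9.200) / 11.10 = 719.9 µg/L.

720 µg/L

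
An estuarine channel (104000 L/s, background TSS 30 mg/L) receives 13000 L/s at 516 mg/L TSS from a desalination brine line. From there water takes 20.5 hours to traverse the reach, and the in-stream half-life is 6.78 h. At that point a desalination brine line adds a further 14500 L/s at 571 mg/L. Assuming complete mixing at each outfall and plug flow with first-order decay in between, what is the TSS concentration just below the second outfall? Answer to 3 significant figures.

72.2 mg/L

After mixing, C = (104000·30.00 + 13000·516.0) / 117000 = 9828000/117000 = 84.00 mg/L; combined flow 117000 L/s.
Half-life 6.78 h → k = ln 2 / 6.78 = 0.1022 h⁻¹ = 2.454 d⁻¹.
Applying C = C₀e^(−kt): 84.00 × 0.1230 = 10.33 mg/L.
Second outfall: C = (117000·10.33 + 14500·571.0)/131500 = 72.15 mg/L.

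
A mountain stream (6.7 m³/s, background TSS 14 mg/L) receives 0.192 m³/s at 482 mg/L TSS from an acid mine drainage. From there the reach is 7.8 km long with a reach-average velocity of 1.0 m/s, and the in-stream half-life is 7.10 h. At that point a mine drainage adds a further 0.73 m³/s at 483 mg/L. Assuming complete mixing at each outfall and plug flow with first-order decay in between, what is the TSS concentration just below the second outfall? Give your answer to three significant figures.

Flow-weighted average: C = (6.700·14.00 + 0.1920·482.0) / 6.892 = 186.3/6.892 = 27.04 mg/L; combined flow 6.892 m³/s.
Travel time t = 7.8·1000 / 1.0 = 7800 s = 2.167 h.
Half-life 7.10 h → k = ln 2 / 7.10 = 0.09763 h⁻¹ = 2.343 d⁻¹.
Applying C = C₀e^(−kt): 27.04 × 0.8094 = 21.88 mg/L.
Second outfall: C = (6.892·21.88 + 0.7300·483.0)/7.622 = 66.05 mg/L.

66.0 mg/L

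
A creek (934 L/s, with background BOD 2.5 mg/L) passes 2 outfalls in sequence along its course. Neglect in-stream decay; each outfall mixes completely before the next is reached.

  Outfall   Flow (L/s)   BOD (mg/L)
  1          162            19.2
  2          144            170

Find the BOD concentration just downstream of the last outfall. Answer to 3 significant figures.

Outfall 1: combined Q = 1096 L/s; C = (934.0·2.500 + 162.0·19.20)/1096 = 4.968 mg/L.
Outfall 2: combined Q = 1240 L/s; C = (1096·4.968 + 144.0·170.0)/1240 = 24.13 mg/L.

24.1 mg/L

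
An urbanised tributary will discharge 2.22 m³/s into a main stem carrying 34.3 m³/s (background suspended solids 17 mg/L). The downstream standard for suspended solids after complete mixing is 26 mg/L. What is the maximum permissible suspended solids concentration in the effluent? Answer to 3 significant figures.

At the limit, (Qr·Cr + Qe·Cₑ)/(Qr + Qe) = 26:
Cₑ = (36.52·26 − 34.30·17.00) / 2.220 = 165.1 mg/L.

165 mg/L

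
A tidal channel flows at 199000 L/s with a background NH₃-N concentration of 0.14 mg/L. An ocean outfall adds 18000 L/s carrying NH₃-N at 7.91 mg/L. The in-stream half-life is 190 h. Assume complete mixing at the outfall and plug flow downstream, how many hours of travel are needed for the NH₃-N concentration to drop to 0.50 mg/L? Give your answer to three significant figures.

123 h

After mixing, C = (199000·0.1400 + 18000·7.910) / 217000 = 170200/217000 = 0.7845 mg/L.
Half-life 190 h → k = ln 2 / 190 = 0.003648 h⁻¹ = 0.08756 d⁻¹.
0.7845·exp(−k·t) = 0.50 → t = ln(0.7845/0.50)/k = 444500 s = 123.5 h.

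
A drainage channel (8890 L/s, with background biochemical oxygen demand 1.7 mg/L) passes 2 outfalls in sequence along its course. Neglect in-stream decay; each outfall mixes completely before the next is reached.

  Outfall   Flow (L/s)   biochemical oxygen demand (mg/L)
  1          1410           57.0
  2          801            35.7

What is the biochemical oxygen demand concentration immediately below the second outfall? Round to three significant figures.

11.2 mg/L

After outfall 1: Q = 8890 + 1410 = 10300 L/s; C = (8890·1.700 + 1410·57.00)/10300 = 9.270 mg/L.
After outfall 2: Q = 10300 + 801.0 = 11100 L/s; C = (10300·9.270 + 801.0·35.70)/11100 = 11.18 mg/L.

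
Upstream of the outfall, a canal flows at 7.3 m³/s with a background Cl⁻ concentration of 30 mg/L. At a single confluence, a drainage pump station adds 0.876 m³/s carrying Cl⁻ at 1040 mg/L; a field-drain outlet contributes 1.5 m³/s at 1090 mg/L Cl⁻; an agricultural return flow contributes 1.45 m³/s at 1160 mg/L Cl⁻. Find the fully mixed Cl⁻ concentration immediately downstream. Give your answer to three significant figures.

Conservation of mass: C = (7.300·30.00 + 0.8760·1040 + 1.500·1090 + 1.450·1160) / 11.13 = 4447/11.13 = 399.7 mg/L.

400 mg/L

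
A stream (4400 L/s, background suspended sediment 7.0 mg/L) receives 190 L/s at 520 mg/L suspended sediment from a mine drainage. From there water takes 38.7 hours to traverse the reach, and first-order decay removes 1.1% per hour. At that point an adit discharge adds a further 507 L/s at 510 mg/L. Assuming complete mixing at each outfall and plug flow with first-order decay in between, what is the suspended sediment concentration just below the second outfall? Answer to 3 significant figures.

67.3 mg/L

After mixing, C = (4400·7.000 + 190.0·520.0) / 4590 = 129600/4590 = 28.24 mg/L; combined flow 4590 L/s.
1.1%/h lost → k = −ln(1 − 0.011) = 0.01106 h⁻¹.
First-order decay: C = 28.24·exp(−k·t) = 28.24·0.6518 = 18.40 mg/L.
Second outfall: C = (4590·18.40 + 507.0·510.0)/5097 = 67.30 mg/L.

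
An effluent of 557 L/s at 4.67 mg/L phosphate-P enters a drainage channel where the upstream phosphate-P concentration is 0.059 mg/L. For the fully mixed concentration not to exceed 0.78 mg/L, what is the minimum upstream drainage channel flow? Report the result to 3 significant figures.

Set C_mix = 0.78: (Q·0.05900 + 557.0·4.670) / (Q + 557.0) = 0.78
→ Q = 557.0·(4.670 − 0.78)/(0.78 − 0.05900) = 3005 L/s.

3010 L/s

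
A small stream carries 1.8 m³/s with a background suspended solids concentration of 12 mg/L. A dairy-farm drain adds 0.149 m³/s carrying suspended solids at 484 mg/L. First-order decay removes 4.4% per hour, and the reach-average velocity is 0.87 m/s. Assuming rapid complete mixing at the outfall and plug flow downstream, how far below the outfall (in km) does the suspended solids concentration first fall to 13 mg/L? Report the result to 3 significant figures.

91.0 km

Flow-weighted average: C = (1.800·12.00 + 0.1490·484.0) / 1.949 = 93.72/1.949 = 48.08 mg/L.
4.4%/h lost → k = −ln(1 − 0.044) = 0.04500 h⁻¹.
Set 48.08·exp(−k·t) = 13 → t = ln(48.08/13)/k = 104600 s = 29.07 h.
Distance = v·t = 0.87·104600 = 91040 m = 91.04 km.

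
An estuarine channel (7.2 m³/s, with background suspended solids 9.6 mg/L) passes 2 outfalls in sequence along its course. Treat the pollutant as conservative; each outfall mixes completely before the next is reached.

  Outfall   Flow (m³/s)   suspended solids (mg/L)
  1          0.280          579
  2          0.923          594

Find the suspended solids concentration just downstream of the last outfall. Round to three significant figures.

92.8 mg/L

Outfall 1: combined Q = 7.480 m³/s; C = (7.200·9.600 + 0.2800·579.0)/7.480 = 30.91 mg/L.
Outfall 2: combined Q = 8.403 m³/s; C = (7.480·30.91 + 0.9230·594.0)/8.403 = 92.76 mg/L.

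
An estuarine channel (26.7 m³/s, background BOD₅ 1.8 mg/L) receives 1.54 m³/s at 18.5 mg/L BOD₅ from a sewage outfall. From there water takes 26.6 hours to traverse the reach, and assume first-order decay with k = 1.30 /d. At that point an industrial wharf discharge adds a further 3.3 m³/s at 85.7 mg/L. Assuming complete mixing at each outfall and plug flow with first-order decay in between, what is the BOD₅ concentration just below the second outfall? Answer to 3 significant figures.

9.54 mg/L

After mixing, C = (26.70·1.800 + 1.540·18.50) / 28.24 = 76.55/28.24 = 2.711 mg/L; combined flow 28.24 m³/s.
Applying C = C₀e^(−kt): 2.711 × 0.2367 = 0.6417 mg/L.
Second outfall: C = (28.24·0.6417 + 3.300·85.70)/31.54 = 9.541 mg/L.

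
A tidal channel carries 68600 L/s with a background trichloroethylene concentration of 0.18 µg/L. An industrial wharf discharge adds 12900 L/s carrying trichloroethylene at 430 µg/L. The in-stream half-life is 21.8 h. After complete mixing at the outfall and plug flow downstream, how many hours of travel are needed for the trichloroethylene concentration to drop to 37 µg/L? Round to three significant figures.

19.2 h

After mixing, C = (68600·0.1800 + 12900·430.0) / 81500 = 5559000/81500 = 68.21 µg/L.
Half-life 21.8 h → k = ln 2 / 21.8 = 0.03180 h⁻¹ = 0.7631 d⁻¹.
68.21·exp(−k·t) = 37 → t = ln(68.21/37)/k = 69260 s = 19.24 h.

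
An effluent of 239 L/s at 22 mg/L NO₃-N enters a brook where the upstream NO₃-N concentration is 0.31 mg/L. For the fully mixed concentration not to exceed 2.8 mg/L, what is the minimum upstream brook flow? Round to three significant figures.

1840 L/s

Set C_mix = 2.8: (Q·0.3100 + 239.0·22.00) / (Q + 239.0) = 2.8
→ Q = 239.0·(22.00 − 2.8)/(2.8 − 0.3100) = 1843 L/s.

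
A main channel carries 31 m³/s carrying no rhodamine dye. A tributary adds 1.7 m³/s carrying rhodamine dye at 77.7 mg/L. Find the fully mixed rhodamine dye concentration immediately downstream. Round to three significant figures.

4.04 mg/L

Flow-weighted average: C = (31.00·0 + 1.700·77.70) / 32.70 = 132.1/32.70 = 4.039 mg/L.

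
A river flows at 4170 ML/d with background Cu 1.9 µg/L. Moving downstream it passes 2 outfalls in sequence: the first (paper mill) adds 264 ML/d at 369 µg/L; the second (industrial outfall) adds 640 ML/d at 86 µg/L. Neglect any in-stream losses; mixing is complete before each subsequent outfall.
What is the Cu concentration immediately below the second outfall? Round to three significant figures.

Outfall 1: combined Q = 4434 ML/d; C = (4170·1.900 + 264.0·369.0)/4434 = 23.76 µg/L.
Outfall 2: combined Q = 5074 ML/d; C = (4434·23.76 + 640.0·86.00)/5074 = 31.61 µg/L.

31.6 µg/L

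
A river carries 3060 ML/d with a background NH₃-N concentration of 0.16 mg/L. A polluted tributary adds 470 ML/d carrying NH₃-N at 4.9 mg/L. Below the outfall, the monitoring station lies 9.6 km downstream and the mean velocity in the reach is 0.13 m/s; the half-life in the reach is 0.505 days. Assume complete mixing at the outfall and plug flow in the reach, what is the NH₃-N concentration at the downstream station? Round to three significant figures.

0.245 mg/L

Conservation of mass: C = (3060·0.1600 + 470.0·4.900) / 3530 = 2793/3530 = 0.7911 mg/L.
Travel time t = 9.6·1000 / 0.13 = 73850 s = 20.51 h.
Half-life 0.505 d → k = ln 2 / 0.505 = 1.373 d⁻¹.
First-order decay: C = 0.7911·exp(−k·t) = 0.7911·0.3094 = 0.2448 mg/L.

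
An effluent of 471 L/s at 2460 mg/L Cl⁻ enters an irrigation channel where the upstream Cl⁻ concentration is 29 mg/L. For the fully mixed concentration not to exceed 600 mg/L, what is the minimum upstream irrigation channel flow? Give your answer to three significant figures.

1530 L/s

Set C_mix = 600: (Q·29.00 + 471.0·2460) / (Q + 471.0) = 600
→ Q = 471.0·(2460 − 600)/(600 − 29.00) = 1534 L/s.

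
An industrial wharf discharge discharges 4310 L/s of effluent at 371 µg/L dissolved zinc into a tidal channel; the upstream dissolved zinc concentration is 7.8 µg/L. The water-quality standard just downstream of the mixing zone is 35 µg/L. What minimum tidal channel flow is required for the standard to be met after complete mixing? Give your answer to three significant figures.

Set C_mix = 35: (Q·7.800 + 4310·371.0) / (Q + 4310) = 35
→ Q = 4310·(371.0 − 35)/(35 − 7.800) = 53240 L/s.

53200 L/s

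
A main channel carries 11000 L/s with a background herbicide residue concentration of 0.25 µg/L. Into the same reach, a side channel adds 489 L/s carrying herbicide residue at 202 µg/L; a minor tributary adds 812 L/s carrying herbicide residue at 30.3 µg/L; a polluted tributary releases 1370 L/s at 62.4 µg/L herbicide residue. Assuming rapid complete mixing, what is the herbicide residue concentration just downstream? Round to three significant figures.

After mixing, C = (11000·0.2500 + 489.0·202.0 + 812.0·30.30 + 1370·62.40) / 13670 = 211600/13670 = 15.48 µg/L.

15.5 µg/L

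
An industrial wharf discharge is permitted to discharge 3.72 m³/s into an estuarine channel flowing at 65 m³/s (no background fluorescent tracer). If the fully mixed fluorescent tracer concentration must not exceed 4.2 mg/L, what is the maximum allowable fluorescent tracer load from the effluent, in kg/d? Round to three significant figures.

Mass balance at the limit: 65.00·0 + 3.720·Cₑ = 68.72·4.2 → Cₑ = 77.59 mg/L.
Load = 3.720 m³/s × 77.59 g/m³ × 86 400 s/d = 24940 kg/d.

24900 kg/d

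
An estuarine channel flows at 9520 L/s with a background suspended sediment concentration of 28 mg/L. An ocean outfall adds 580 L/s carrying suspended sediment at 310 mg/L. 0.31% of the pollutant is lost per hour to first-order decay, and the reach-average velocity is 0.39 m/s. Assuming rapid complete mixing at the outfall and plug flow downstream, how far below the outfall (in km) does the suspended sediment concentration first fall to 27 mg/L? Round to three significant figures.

223 km

Flow-weighted average: C = (9520·28.00 + 580.0·310.0) / 10100 = 446400/10100 = 44.19 mg/L.
0.31%/h lost → k = −ln(1 − 0.0031) = 0.003105 h⁻¹.
Set 44.19·exp(−k·t) = 27 → t = ln(44.19/27)/k = 571300 s = 158.7 h.
Distance = v·t = 0.39·571300 = 222800 m = 222.8 km.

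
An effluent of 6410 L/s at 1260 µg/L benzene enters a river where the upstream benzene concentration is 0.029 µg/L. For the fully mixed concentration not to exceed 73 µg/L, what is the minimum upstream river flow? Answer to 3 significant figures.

Set C_mix = 73: (Q·0.02900 + 6410·1260) / (Q + 6410) = 73
→ Q = 6410·(1260 − 73)/(73 − 0.02900) = 104300 L/s.

104000 L/s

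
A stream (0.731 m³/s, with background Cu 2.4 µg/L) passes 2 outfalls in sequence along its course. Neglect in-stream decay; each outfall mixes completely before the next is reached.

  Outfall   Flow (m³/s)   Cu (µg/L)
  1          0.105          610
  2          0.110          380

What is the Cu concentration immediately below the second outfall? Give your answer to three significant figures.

114 µg/L

Below outfall 1: Q → 0.8360 m³/s, C = (0.7310·2.400 + 0.1050·610.0)/0.8360 = 78.71 µg/L.
Below outfall 2: Q → 0.9460 m³/s, C = (0.8360·78.71 + 0.1100·380.0)/0.9460 = 113.7 µg/L.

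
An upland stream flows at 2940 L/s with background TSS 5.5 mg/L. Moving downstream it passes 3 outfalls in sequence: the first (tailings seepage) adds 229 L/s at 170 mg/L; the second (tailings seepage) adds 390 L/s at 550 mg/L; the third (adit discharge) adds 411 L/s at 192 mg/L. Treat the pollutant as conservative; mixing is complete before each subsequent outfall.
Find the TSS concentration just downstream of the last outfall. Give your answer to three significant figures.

87.8 mg/L

Outfall 1: combined Q = 3169 L/s; C = (2940·5.500 + 229.0·170.0)/3169 = 17.39 mg/L.
Outfall 2: combined Q = 3559 L/s; C = (3169·17.39 + 390.0·550.0)/3559 = 75.75 mg/L.
Outfall 3: combined Q = 3970 L/s; C = (3559·75.75 + 411.0·192.0)/3970 = 87.79 mg/L.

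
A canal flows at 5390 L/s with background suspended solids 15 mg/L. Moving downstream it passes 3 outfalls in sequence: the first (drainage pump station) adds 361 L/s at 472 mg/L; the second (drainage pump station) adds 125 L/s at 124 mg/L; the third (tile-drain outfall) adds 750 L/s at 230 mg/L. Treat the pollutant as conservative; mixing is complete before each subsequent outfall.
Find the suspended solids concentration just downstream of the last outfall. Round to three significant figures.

After outfall 1: Q = 5390 + 361.0 = 5751 L/s; C = (5390·15.00 + 361.0·472.0)/5751 = 43.69 mg/L.
After outfall 2: Q = 5751 + 125.0 = 5876 L/s; C = (5751·43.69 + 125.0·124.0)/5876 = 45.40 mg/L.
After outfall 3: Q = 5876 + 750.0 = 6626 L/s; C = (5876·45.40 + 750.0·230.0)/6626 = 66.29 mg/L.

66.3 mg/L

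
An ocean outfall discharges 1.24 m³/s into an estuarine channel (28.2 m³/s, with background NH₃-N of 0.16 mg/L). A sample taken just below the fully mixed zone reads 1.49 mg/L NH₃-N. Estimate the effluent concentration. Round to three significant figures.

31.7 mg/L

Mass balance: 28.20·0.1600 + 1.240·Cₑ = 29.44·1.490
→ Cₑ = (29.44·1.490 − 28.20·0.1600) / 1.240 = 31.74 mg/L.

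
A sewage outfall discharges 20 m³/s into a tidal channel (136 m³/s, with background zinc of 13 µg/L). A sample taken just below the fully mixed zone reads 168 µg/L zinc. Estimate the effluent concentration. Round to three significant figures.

Mass balance: 136.0·13.00 + 20.00·Cₑ = 156.0·168.0
→ Cₑ = (156.0·168.0 − 136.0·13.00) / 20.00 = 1222 µg/L.

1220 µg/L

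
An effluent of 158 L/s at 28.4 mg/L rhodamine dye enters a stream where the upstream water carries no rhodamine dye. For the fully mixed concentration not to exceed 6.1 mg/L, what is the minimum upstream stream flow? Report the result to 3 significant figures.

Set C_mix = 6.1: (Q·0 + 158.0·28.40) / (Q + 158.0) = 6.1
→ Q = 158.0·(28.40 − 6.1)/(6.1 − 0) = 577.6 L/s.

578 L/s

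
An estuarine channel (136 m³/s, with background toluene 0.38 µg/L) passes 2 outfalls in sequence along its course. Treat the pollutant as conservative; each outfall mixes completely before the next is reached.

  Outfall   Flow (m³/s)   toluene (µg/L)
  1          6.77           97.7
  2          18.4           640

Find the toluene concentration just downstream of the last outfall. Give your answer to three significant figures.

77.5 µg/L

After outfall 1: Q = 136.0 + 6.770 = 142.8 m³/s; C = (136.0·0.3800 + 6.770·97.70)/142.8 = 4.995 µg/L.
After outfall 2: Q = 142.8 + 18.40 = 161.2 m³/s; C = (142.8·4.995 + 18.40·640.0)/161.2 = 77.49 µg/L.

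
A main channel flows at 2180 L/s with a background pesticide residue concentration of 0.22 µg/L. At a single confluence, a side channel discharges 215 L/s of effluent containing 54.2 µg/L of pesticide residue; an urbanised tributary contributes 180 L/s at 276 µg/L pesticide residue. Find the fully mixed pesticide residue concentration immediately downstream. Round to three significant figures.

24.0 µg/L

After mixing, C = (2180·0.2200 + 215.0·54.20 + 180.0·276.0) / 2575 = 61810/2575 = 24.00 µg/L.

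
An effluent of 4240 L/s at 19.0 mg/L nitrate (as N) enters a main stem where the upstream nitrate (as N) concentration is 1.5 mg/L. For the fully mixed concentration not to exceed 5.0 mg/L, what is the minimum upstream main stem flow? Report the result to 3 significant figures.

17000 L/s

Set C_mix = 5.0: (Q·1.500 + 4240·19.00) / (Q + 4240) = 5.0
→ Q = 4240·(19.00 − 5.0)/(5.0 − 1.500) = 16960 L/s.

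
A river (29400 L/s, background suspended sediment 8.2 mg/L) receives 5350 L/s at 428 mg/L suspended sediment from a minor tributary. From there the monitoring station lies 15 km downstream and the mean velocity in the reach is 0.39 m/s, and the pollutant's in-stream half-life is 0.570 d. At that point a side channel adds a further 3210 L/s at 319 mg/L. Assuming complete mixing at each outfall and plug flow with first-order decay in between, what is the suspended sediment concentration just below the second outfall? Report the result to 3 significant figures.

65.8 mg/L

Conservation of mass: C = (29400·8.200 + 5350·428.0) / 34750 = 2531000/34750 = 72.83 mg/L; combined flow 34750 L/s.
Travel time t = 15·1000 / 0.39 = 38460 s = 10.68 h.
Half-life 0.570 d → k = ln 2 / 0.570 = 1.216 d⁻¹.
Applying C = C₀e^(−kt): 72.83 × 0.5820 = 42.39 mg/L.
Second outfall: C = (34750·42.39 + 3210·319.0)/37960 = 65.78 mg/L.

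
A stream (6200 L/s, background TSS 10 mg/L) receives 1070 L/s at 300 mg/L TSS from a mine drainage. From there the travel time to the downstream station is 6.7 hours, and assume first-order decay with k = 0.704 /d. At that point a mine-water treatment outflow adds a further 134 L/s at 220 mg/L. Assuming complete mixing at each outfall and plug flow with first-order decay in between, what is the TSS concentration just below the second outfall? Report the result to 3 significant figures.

46.5 mg/L

Flow-weighted average: C = (6200·10.00 + 1070·300.0) / 7270 = 383000/7270 = 52.68 mg/L; combined flow 7270 L/s.
Applying C = C₀e^(−kt): 52.68 × 0.8216 = 43.28 mg/L.
Second outfall: C = (7270·43.28 + 134.0·220.0)/7404 = 46.48 mg/L.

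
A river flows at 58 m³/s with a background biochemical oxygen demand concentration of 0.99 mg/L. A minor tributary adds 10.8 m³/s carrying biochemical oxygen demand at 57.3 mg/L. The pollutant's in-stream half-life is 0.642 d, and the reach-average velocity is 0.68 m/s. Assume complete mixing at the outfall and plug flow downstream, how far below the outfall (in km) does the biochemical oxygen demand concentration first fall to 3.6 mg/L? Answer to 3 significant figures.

54.7 km

After mixing, C = (58.00·0.9900 + 10.80·57.30) / 68.80 = 676.3/68.80 = 9.829 mg/L.
Half-life 0.642 d → k = ln 2 / 0.642 = 1.080 d⁻¹.
Set 9.829·exp(−k·t) = 3.6 → t = ln(9.829/3.6)/k = 80380 s = 22.33 h.
Distance = v·t = 0.68·80380 = 54660 m = 54.66 km.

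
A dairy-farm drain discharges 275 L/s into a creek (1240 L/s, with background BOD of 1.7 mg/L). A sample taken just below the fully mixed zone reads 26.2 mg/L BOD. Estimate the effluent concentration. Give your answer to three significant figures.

137 mg/L

Mass balance: 1240·1.700 + 275.0·Cₑ = 1515·26.20
→ Cₑ = (1515·26.20 − 1240·1.700) / 275.0 = 136.7 mg/L.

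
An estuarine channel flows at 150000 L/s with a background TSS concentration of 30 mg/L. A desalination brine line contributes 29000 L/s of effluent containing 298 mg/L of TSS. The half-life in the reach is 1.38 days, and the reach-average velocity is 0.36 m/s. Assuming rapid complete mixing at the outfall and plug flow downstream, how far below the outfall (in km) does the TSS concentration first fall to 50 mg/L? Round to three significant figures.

Mass balance: C = (150000·30.00 + 29000·298.0) / 179000 = 13140000/179000 = 73.42 mg/L.
Half-life 1.38 d → k = ln 2 / 1.38 = 0.5023 d⁻¹.
Set 73.42·exp(−k·t) = 50 → t = ln(73.42/50)/k = 66080 s = 18.36 h.
Distance = v·t = 0.36·66080 = 23790 m = 23.79 km.

23.8 km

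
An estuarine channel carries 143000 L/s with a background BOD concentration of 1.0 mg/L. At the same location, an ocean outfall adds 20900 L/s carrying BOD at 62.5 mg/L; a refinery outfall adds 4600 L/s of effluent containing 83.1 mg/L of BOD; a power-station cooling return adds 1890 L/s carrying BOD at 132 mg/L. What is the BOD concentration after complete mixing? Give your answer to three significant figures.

After mixing, C = (143000·1.000 + 20900·62.50 + 4600·83.10 + 1890·132.0) / 170400 = 2081000/170400 = 12.21 mg/L.

12.2 mg/L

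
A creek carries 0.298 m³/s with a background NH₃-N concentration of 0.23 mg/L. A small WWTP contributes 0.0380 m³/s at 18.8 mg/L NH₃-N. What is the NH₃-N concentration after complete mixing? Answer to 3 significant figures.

2.33 mg/L

Conservation of mass: C = (0.2980·0.2300 + 0.03800·18.80) / 0.3360 = 0.7829/0.3360 = 2.330 mg/L.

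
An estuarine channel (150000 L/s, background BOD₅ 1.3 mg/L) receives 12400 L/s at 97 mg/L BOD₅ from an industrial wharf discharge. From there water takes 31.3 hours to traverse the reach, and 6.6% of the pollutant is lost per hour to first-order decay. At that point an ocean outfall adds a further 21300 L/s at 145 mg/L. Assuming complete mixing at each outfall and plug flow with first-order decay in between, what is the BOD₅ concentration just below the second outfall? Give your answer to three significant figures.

Mass balance: C = (150000·1.300 + 12400·97.00) / 162400 = 1398000/162400 = 8.607 mg/L; combined flow 162400 L/s.
6.6%/h lost → k = −ln(1 − 0.066) = 0.06828 h⁻¹.
Decay over the reach: 8.607·exp(−kt) = 8.607·0.1180 = 1.016 mg/L.
At the second outfall, C = (162400·1.016 + 21300·145.0) / (162400 + 21300) = 17.71 mg/L.

17.7 mg/L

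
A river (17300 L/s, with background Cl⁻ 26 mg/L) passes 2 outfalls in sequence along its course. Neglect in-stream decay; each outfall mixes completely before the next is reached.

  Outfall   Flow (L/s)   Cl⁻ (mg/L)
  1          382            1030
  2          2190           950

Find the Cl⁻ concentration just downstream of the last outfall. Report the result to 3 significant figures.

After outfall 1: Q = 17300 + 382.0 = 17680 L/s; C = (17300·26.00 + 382.0·1030)/17680 = 47.69 mg/L.
After outfall 2: Q = 17680 + 2190 = 19870 L/s; C = (17680·47.69 + 2190·950.0)/19870 = 147.1 mg/L.

147 mg/L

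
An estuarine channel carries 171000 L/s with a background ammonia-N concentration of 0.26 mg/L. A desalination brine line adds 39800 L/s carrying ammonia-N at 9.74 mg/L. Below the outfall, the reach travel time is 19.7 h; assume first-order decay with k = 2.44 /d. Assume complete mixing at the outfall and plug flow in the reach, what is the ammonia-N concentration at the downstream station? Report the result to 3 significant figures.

After mixing, C = (171000·0.2600 + 39800·9.740) / 210800 = 432100/210800 = 2.050 mg/L.
Applying C = C₀e^(−kt): 2.050 × 0.1350 = 0.2766 mg/L.

0.277 mg/L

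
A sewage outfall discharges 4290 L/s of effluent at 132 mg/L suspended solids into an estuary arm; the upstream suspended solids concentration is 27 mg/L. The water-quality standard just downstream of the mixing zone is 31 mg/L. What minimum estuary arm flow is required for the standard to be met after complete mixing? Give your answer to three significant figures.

Set C_mix = 31: (Q·27.00 + 4290·132.0) / (Q + 4290) = 31
→ Q = 4290·(132.0 − 31)/(31 − 27.00) = 108300 L/s.

108000 L/s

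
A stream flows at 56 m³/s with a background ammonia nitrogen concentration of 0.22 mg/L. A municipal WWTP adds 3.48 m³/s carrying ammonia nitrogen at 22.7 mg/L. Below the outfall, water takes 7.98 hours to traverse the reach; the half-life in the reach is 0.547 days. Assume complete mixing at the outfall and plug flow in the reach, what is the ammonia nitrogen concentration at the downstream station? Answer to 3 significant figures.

1.01 mg/L

Conservation of mass: C = (56.00·0.2200 + 3.480·22.70) / 59.48 = 91.32/59.48 = 1.535 mg/L.
Half-life 0.547 d → k = ln 2 / 0.547 = 1.267 d⁻¹.
Applying C = C₀e^(−kt): 1.535 × 0.6562 = 1.007 mg/L.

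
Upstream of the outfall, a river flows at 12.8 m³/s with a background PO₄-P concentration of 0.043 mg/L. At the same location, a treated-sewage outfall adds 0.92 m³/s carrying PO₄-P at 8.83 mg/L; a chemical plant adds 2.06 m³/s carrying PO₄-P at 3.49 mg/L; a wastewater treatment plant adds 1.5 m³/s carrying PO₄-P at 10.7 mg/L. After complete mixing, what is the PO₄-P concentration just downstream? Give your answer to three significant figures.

1.85 mg/L

After mixing, C = (12.80·0.04300 + 0.9200·8.830 + 2.060·3.490 + 1.500·10.70) / 17.28 = 31.91/17.28 = 1.847 mg/L.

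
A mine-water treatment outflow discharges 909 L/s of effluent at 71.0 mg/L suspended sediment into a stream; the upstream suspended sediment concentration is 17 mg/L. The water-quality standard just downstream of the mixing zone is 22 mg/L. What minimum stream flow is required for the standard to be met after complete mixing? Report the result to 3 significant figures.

8910 L/s

Set C_mix = 22: (Q·17.00 + 909.0·71.00) / (Q + 909.0) = 22
→ Q = 909.0·(71.00 − 22)/(22 − 17.00) = 8908 L/s.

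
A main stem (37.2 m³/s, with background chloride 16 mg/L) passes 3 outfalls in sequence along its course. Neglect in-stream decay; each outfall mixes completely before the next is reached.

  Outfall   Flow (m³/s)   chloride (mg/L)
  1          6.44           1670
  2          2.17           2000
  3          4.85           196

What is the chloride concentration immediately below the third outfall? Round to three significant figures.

After outfall 1: Q = 37.20 + 6.440 = 43.64 m³/s; C = (37.20·16.00 + 6.440·1670)/43.64 = 260.1 mg/L.
After outfall 2: Q = 43.64 + 2.170 = 45.81 m³/s; C = (43.64·260.1 + 2.170·2000)/45.81 = 342.5 mg/L.
After outfall 3: Q = 45.81 + 4.850 = 50.66 m³/s; C = (45.81·342.5 + 4.850·196.0)/50.66 = 328.5 mg/L.

328 mg/L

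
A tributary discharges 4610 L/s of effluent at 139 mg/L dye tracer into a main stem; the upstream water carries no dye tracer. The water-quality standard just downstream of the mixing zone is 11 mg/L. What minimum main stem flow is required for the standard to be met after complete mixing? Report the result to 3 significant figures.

Set C_mix = 11: (Q·0 + 4610·139.0) / (Q + 4610) = 11
→ Q = 4610·(139.0 − 11)/(11 − 0) = 53640 L/s.

53600 L/s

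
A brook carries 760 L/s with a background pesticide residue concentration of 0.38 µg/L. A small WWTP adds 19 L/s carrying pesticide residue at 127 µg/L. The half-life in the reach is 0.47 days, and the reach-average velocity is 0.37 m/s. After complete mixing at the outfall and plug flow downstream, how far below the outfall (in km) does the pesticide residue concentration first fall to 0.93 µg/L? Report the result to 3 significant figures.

28.5 km

Conservation of mass: C = (760.0·0.3800 + 19.00·127.0) / 779.0 = 2702/779.0 = 3.468 µg/L.
Half-life 0.47 d → k = ln 2 / 0.47 = 1.475 d⁻¹.
Set 3.468·exp(−k·t) = 0.93 → t = ln(3.468/0.93)/k = 77110 s = 21.42 h.
Distance = v·t = 0.37·77110 = 28530 m = 28.53 km.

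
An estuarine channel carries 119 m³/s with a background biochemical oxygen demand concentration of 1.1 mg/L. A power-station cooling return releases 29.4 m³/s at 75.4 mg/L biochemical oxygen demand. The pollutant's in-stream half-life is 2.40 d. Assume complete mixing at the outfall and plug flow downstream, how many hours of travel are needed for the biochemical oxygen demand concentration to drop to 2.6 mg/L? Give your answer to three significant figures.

150 h

After mixing, C = (119.0·1.100 + 29.40·75.40) / 148.4 = 2348/148.4 = 15.82 mg/L.
Half-life 2.40 d → k = ln 2 / 2.40 = 0.2888 d⁻¹.
15.82·exp(−k·t) = 2.6 → t = ln(15.82/2.6)/k = 540200 s = 150.1 h.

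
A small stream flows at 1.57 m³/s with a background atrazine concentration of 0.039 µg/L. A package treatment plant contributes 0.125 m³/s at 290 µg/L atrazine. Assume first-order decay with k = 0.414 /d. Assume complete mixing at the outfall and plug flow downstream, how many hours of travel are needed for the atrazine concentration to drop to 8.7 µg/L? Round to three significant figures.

52.2 h

After mixing, C = (1.570·0.03900 + 0.1250·290.0) / 1.695 = 36.31/1.695 = 21.42 µg/L.
21.42·exp(−k·t) = 8.7 → t = ln(21.42/8.7)/k = 188100 s = 52.24 h.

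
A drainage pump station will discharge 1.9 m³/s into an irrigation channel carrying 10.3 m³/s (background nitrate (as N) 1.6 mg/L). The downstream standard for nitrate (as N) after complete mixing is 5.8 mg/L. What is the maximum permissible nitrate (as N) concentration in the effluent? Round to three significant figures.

At the limit, (Qr·Cr + Qe·Cₑ)/(Qr + Qe) = 5.8:
Cₑ = (12.20·5.8 − 10.30·1.600) / 1.900 = 28.57 mg/L.

28.6 mg/L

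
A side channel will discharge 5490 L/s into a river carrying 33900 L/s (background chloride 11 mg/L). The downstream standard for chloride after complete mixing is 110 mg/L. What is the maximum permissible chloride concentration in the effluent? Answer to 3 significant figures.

721 mg/L

At the limit, (Qr·Cr + Qe·Cₑ)/(Qr + Qe) = 110:
Cₑ = (39390·110 − 33900·11.00) / 5490 = 721.3 mg/L.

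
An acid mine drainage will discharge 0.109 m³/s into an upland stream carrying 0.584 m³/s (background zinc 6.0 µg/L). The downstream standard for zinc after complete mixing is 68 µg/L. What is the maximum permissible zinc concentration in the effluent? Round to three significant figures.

400 µg/L

At the limit, (Qr·Cr + Qe·Cₑ)/(Qr + Qe) = 68:
Cₑ = (0.6930·68 − 0.5840·6.000) / 0.1090 = 400.2 µg/L.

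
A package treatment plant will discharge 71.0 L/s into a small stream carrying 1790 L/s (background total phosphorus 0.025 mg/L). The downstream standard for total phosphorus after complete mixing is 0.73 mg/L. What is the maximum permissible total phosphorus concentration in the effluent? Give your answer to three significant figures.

At the limit, (Qr·Cr + Qe·Cₑ)/(Qr + Qe) = 0.73:
Cₑ = (1861·0.73 − 1790·0.02500) / 71.00 = 18.50 mg/L.

18.5 mg/L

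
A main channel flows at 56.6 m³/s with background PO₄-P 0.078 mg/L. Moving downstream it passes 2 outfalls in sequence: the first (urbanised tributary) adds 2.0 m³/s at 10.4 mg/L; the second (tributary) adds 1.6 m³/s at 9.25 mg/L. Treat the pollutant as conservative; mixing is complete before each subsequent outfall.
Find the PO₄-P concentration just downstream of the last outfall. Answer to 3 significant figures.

Outfall 1: combined Q = 58.60 m³/s; C = (56.60·0.07800 + 2.000·10.40)/58.60 = 0.4303 mg/L.
Outfall 2: combined Q = 60.20 m³/s; C = (58.60·0.4303 + 1.600·9.250)/60.20 = 0.6647 mg/L.

0.665 mg/L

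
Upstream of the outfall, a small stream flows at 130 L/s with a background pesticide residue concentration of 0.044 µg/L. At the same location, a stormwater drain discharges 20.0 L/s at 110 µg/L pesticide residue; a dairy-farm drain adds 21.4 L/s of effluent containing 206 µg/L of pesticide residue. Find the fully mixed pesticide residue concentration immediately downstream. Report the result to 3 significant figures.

38.6 µg/L

After mixing, C = (130.0·0.04400 + 20.00·110.0 + 21.40·206.0) / 171.4 = 6614/171.4 = 38.59 µg/L.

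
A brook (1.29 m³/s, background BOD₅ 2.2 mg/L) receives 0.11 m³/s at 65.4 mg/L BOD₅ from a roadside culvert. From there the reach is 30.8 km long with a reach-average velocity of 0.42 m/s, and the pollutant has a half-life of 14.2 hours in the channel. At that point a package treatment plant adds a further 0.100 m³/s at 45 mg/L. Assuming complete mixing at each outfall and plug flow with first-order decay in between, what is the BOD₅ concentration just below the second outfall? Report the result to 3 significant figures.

5.47 mg/L

Flow-weighted average: C = (1.290·2.200 + 0.1100·65.40) / 1.400 = 10.03/1.400 = 7.166 mg/L; combined flow 1.400 m³/s.
Travel time t = 30.8·1000 / 0.42 = 73330 s = 20.37 h.
Half-life 14.2 h → k = ln 2 / 14.2 = 0.04881 h⁻¹ = 1.172 d⁻¹.
Decay over the reach: 7.166·exp(−kt) = 7.166·0.3700 = 2.651 mg/L.
Second outfall: C = (1.400·2.651 + 0.1000·45.00)/1.500 = 5.474 mg/L.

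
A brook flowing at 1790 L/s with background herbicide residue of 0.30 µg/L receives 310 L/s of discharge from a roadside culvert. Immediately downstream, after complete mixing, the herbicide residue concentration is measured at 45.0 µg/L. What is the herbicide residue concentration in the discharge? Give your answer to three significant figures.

303 µg/L

Mass balance: 1790·0.3000 + 310.0·Cₑ = 2100·45.00
→ Cₑ = (2100·45.00 − 1790·0.3000) / 310.0 = 303.1 µg/L.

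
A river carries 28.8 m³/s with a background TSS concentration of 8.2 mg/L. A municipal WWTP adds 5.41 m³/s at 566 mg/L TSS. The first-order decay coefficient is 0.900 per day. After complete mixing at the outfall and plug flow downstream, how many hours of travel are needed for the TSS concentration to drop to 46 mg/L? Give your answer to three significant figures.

Mass balance: C = (28.80·8.200 + 5.410·566.0) / 34.21 = 3298/34.21 = 96.41 mg/L.
96.41·exp(−k·t) = 46 → t = ln(96.41/46)/k = 71040 s = 19.73 h.

19.7 h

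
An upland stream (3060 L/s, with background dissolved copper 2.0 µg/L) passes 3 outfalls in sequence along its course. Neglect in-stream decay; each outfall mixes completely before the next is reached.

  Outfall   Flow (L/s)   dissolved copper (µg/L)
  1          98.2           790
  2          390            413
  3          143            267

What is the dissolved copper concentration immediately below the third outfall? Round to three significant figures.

76.7 µg/L

Outfall 1: combined Q = 3158 L/s; C = (3060·2.000 + 98.20·790.0)/3158 = 26.50 µg/L.
Outfall 2: combined Q = 3548 L/s; C = (3158·26.50 + 390.0·413.0)/3548 = 68.98 µg/L.
Outfall 3: combined Q = 3691 L/s; C = (3548·68.98 + 143.0·267.0)/3691 = 76.66 µg/L.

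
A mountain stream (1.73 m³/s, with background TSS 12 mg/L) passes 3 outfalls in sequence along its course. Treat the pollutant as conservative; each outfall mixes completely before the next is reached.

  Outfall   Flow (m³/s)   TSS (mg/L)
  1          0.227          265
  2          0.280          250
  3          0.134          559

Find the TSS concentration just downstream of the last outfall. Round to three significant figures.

95.2 mg/L

After outfall 1: Q = 1.730 + 0.2270 = 1.957 m³/s; C = (1.730·12.00 + 0.2270·265.0)/1.957 = 41.35 mg/L.
After outfall 2: Q = 1.957 + 0.2800 = 2.237 m³/s; C = (1.957·41.35 + 0.2800·250.0)/2.237 = 67.46 mg/L.
After outfall 3: Q = 2.237 + 0.1340 = 2.371 m³/s; C = (2.237·67.46 + 0.1340·559.0)/2.371 = 95.24 mg/L.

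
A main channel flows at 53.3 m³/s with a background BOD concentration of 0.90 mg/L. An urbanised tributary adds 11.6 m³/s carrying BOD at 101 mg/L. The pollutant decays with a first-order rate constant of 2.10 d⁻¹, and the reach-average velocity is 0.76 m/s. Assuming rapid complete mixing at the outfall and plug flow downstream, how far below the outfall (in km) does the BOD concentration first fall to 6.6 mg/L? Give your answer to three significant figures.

32.7 km

Flow-weighted average: C = (53.30·0.9000 + 11.60·101.0) / 64.90 = 1220/64.90 = 18.79 mg/L.
Set 18.79·exp(−k·t) = 6.6 → t = ln(18.79/6.6)/k = 43050 s = 11.96 h.
Distance = v·t = 0.76·43050 = 32720 m = 32.72 km.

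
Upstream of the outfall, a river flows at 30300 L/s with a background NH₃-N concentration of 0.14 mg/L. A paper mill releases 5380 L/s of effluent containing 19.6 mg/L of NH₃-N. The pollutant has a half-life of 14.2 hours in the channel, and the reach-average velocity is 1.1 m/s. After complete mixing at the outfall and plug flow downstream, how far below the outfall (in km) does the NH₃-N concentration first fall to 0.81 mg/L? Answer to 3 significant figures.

Flow-weighted average: C = (30300·0.1400 + 5380·19.60) / 35680 = 109700/35680 = 3.074 mg/L.
Half-life 14.2 h → k = ln 2 / 14.2 = 0.04881 h⁻¹ = 1.172 d⁻¹.
Set 3.074·exp(−k·t) = 0.81 → t = ln(3.074/0.81)/k = 98370 s = 27.32 h.
Distance = v·t = 1.1·98370 = 108200 m = 108.2 km.

108 km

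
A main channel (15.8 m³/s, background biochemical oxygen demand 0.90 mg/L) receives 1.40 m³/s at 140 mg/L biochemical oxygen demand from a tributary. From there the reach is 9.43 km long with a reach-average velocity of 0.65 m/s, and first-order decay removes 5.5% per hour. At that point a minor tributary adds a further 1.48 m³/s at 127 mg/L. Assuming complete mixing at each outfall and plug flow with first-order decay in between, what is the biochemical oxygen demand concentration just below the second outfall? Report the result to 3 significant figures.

19.0 mg/L

Mass balance: C = (15.80·0.9000 + 1.400·140.0) / 17.20 = 210.2/17.20 = 12.22 mg/L; combined flow 17.20 m³/s.
Travel time t = 9.43·1000 / 0.65 = 14510 s = 4.030 h.
5.5%/h lost → k = −ln(1 − 0.055) = 0.05657 h⁻¹.
Applying C = C₀e^(−kt): 12.22 × 0.7961 = 9.731 mg/L.
At the second outfall, C = (17.20·9.731 + 1.480·127.0) / (17.20 + 1.480) = 19.02 mg/L.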